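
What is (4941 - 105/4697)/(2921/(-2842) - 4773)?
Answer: -9422355432/9103985077 ≈ -1.0350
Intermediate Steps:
(4941 - 105/4697)/(2921/(-2842) - 4773) = (4941 - 105*1/4697)/(2921*(-1/2842) - 4773) = (4941 - 15/671)/(-2921/2842 - 4773) = 3315396/(671*(-13567787/2842)) = (3315396/671)*(-2842/13567787) = -9422355432/9103985077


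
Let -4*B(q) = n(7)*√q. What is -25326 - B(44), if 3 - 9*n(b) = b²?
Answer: -25326 - 23*√11/9 ≈ -25334.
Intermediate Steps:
n(b) = ⅓ - b²/9
B(q) = 23*√q/18 (B(q) = -(⅓ - ⅑*7²)*√q/4 = -(⅓ - ⅑*49)*√q/4 = -(⅓ - 49/9)*√q/4 = -(-23)*√q/18 = 23*√q/18)
-25326 - B(44) = -25326 - 23*√44/18 = -25326 - 23*2*√11/18 = -25326 - 23*√11/9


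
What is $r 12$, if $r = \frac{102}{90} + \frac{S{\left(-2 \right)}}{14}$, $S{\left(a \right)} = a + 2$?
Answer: $\frac{68}{5} \approx 13.6$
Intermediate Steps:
$S{\left(a \right)} = 2 + a$
$r = \frac{17}{15}$ ($r = \frac{102}{90} + \frac{2 - 2}{14} = 102 \cdot \frac{1}{90} + 0 \cdot \frac{1}{14} = \frac{17}{15} + 0 = \frac{17}{15} \approx 1.1333$)
$r 12 = \frac{17}{15} \cdot 12 = \frac{68}{5}$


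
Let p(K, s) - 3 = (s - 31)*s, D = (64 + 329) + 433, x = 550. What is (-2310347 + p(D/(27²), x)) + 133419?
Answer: -1891475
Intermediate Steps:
D = 826 (D = 393 + 433 = 826)
p(K, s) = 3 + s*(-31 + s) (p(K, s) = 3 + (s - 31)*s = 3 + (-31 + s)*s = 3 + s*(-31 + s))
(-2310347 + p(D/(27²), x)) + 133419 = (-2310347 + (3 + 550² - 31*550)) + 133419 = (-2310347 + (3 + 302500 - 17050)) + 133419 = (-2310347 + 285453) + 133419 = -2024894 + 133419 = -1891475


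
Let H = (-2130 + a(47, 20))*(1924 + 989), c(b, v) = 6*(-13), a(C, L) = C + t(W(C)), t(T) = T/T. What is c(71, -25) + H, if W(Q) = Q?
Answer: -6064944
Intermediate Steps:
t(T) = 1
a(C, L) = 1 + C (a(C, L) = C + 1 = 1 + C)
c(b, v) = -78
H = -6064866 (H = (-2130 + (1 + 47))*(1924 + 989) = (-2130 + 48)*2913 = -2082*2913 = -6064866)
c(71, -25) + H = -78 - 6064866 = -6064944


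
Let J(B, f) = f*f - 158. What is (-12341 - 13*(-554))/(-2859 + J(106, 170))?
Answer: -5139/25883 ≈ -0.19855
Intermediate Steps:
J(B, f) = -158 + f² (J(B, f) = f² - 158 = -158 + f²)
(-12341 - 13*(-554))/(-2859 + J(106, 170)) = (-12341 - 13*(-554))/(-2859 + (-158 + 170²)) = (-12341 + 7202)/(-2859 + (-158 + 28900)) = -5139/(-2859 + 28742) = -5139/25883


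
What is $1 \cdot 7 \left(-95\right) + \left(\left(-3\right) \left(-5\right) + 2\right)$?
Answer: $-648$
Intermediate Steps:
$1 \cdot 7 \left(-95\right) + \left(\left(-3\right) \left(-5\right) + 2\right) = 7 \left(-95\right) + \left(15 + 2\right) = -665 + 17 = -648$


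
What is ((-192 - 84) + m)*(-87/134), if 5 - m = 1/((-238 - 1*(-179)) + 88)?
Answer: 11790/67 ≈ 175.97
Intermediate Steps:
m = 144/29 (m = 5 - 1/((-238 - 1*(-179)) + 88) = 5 - 1/((-238 + 179) + 88) = 5 - 1/(-59 + 88) = 5 - 1/29 = 144/29 ≈ 4.9655)
((-192 - 84) + m)*(-87/134) = ((-192 - 84) + 144/29)*(-87/134) = (-276 + 144/29)*(-87*1/134) = -7860/29*(-87/134) = 11790/67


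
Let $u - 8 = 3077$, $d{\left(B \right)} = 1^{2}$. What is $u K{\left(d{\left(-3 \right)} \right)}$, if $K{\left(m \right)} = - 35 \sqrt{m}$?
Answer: $-107975$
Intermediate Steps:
$d{\left(B \right)} = 1$
$u = 3085$ ($u = 8 + 3077 = 3085$)
$u K{\left(d{\left(-3 \right)} \right)} = 3085 \left(- 35 \sqrt{1}\right) = 3085 \left(\left(-35\right) 1\right) = 3085 \left(-35\right) = -107975$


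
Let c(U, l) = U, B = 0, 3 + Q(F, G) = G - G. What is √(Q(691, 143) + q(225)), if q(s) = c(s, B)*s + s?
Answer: √50847 ≈ 225.49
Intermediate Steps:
Q(F, G) = -3 (Q(F, G) = -3 + (G - G) = -3 + 0 = -3)
q(s) = s + s² (q(s) = s*s + s = s² + s = s + s²)
√(Q(691, 143) + q(225)) = √(-3 + 225*(1 + 225)) = √(-3 + 225*226) = √(-3 + 50850) = √50847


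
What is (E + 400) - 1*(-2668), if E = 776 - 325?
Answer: 3519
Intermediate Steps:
E = 451
(E + 400) - 1*(-2668) = (451 + 400) - 1*(-2668) = 851 + 2668 = 3519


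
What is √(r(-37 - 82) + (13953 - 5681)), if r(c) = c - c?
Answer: 4*√517 ≈ 90.951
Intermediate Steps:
r(c) = 0
√(r(-37 - 82) + (13953 - 5681)) = √(0 + (13953 - 5681)) = √(0 + 8272) = √8272 = 4*√517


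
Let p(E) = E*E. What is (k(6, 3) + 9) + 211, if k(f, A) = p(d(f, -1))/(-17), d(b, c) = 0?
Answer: 220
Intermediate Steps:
p(E) = E²
k(f, A) = 0 (k(f, A) = 0²/(-17) = 0*(-1/17) = 0)
(k(6, 3) + 9) + 211 = (0 + 9) + 211 = 9 + 211 = 220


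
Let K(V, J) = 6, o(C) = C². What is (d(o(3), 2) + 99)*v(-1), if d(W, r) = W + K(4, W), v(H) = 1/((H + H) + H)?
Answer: -38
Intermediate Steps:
v(H) = 1/(3*H) (v(H) = 1/(2*H + H) = 1/(3*H))
d(W, r) = 6 + W (d(W, r) = W + 6 = 6 + W)
(d(o(3), 2) + 99)*v(-1) = ((6 + 3²) + 99)*((⅓)/(-1)) = ((6 + 9) + 99)*((⅓)*(-1)) = (15 + 99)*(-⅓) = 114*(-⅓) = -38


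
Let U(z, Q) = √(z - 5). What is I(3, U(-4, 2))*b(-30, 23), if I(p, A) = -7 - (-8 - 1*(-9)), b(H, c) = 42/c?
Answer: -336/23 ≈ -14.609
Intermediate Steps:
U(z, Q) = √(-5 + z)
I(p, A) = -8 (I(p, A) = -7 - (-8 + 9) = -7 - 1*1 = -7 - 1 = -8)
I(3, U(-4, 2))*b(-30, 23) = -336/23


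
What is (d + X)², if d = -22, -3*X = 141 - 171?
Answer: 144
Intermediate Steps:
X = 10 (X = -(141 - 171)/3 = -⅓*(-30) = 10)
(d + X)² = (-22 + 10)² = (-12)² = 144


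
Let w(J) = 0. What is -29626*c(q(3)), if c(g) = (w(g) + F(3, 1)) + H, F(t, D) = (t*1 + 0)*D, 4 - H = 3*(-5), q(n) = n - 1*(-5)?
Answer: -651772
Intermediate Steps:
q(n) = 5 + n (q(n) = n + 5 = 5 + n)
H = 19 (H = 4 - 3*(-5) = 4 - 1*(-15) = 4 + 15 = 19)
F(t, D) = D*t (F(t, D) = (t + 0)*D = t*D = D*t)
c(g) = 22 (c(g) = (0 + 1*3) + 19 = (0 + 3) + 19 = 3 + 19 = 22)
-29626*c(q(3)) = -29626*22 = -651772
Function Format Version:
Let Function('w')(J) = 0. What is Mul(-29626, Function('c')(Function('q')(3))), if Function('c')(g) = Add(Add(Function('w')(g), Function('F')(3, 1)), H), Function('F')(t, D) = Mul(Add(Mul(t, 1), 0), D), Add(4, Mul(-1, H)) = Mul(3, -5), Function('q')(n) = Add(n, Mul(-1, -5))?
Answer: -651772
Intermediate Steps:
Function('q')(n) = Add(5, n) (Function('q')(n) = Add(n, 5) = Add(5, n))
H = 19 (H = Add(4, Mul(-1, Mul(3, -5))) = Add(4, Mul(-1, -15)) = Add(4, 15) = 19)
Function('F')(t, D) = Mul(D, t) (Function('F')(t, D) = Mul(Add(t, 0), D) = Mul(t, D) = Mul(D, t))
Function('c')(g) = 22 (Function('c')(g) = Add(Add(0, Mul(1, 3)), 19) = Add(Add(0, 3), 19) = Add(3, 19) = 22)
Mul(-29626, Function('c')(Function('q')(3))) = Mul(-29626, 22) = -651772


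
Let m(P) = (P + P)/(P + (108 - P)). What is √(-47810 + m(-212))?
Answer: 4*I*√242058/9 ≈ 218.66*I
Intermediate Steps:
m(P) = P/54 (m(P) = (2*P)/108 = (2*P)*(1/108) = P/54)
√(-47810 + m(-212)) = √(-47810 + (1/54)*(-212)) = √(-47810 - 106/27) = √(-1290976/27) = 4*I*√242058/9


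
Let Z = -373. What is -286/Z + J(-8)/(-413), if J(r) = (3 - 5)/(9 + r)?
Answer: 118864/154049 ≈ 0.77160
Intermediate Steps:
J(r) = -2/(9 + r)
-286/Z + J(-8)/(-413) = -286/(-373) - 2/(9 - 8)/(-413) = -286*(-1/373) - 2/1*(-1/413) = 286/373 - 2*1*(-1/413) = 286/373 - 2*(-1/413) = 286/373 + 2/413 = 118864/154049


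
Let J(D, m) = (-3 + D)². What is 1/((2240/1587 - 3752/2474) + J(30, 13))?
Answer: 1963119/1430907419 ≈ 0.0013719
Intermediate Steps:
1/((2240/1587 - 3752/2474) + J(30, 13)) = 1/((2240/1587 - 3752/2474) + (-3 + 30)²) = 1/((2240*(1/1587) - 3752*1/2474) + 27²) = 1/((2240/1587 - 1876/1237) + 729) = 1/(-206332/1963119 + 729) = 1/(1430907419/1963119) = 1963119/1430907419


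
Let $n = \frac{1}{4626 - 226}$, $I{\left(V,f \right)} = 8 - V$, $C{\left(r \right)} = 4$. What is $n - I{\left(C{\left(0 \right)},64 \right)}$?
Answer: $- \frac{17599}{4400} \approx -3.9998$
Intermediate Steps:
$n = \frac{1}{4400} \approx 0.00022727$
$n - I{\left(C{\left(0 \right)},64 \right)} = \frac{1}{4400} - \left(8 - 4\right) = \frac{1}{4400} - 4 = - \frac{17599}{4400}$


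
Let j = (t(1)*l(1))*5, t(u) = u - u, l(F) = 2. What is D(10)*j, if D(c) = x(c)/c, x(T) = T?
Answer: 0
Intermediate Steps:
t(u) = 0
j = 0 (j = (0*2)*5 = 0*5 = 0)
D(c) = 1 (D(c) = c/c = 1)
D(10)*j = 1*0 = 0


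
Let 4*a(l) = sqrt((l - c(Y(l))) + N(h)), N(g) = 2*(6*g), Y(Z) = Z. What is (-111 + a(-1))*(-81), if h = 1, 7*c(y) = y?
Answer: 8991 - 81*sqrt(546)/28 ≈ 8923.4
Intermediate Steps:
c(y) = y/7
N(g) = 12*g
a(l) = sqrt(12 + 6*l/7)/4 (a(l) = sqrt((l - l/7) + 12*1)/4 = sqrt((l - l/7) + 12)/4 = sqrt(6*l/7 + 12)/4 = sqrt(12 + 6*l/7)/4)
(-111 + a(-1))*(-81) = (-111 + sqrt(588 + 42*(-1))/28)*(-81) = (-111 + sqrt(588 - 42)/28)*(-81) = (-111 + sqrt(546)/28)*(-81) = 8991 - 81*sqrt(546)/28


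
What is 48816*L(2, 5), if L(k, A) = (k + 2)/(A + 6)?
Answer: 195264/11 ≈ 17751.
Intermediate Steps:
L(k, A) = (2 + k)/(6 + A)
48816*L(2, 5) = 48816*((2 + 2)/(6 + 5)) = 48816*(4/11) = 195264/11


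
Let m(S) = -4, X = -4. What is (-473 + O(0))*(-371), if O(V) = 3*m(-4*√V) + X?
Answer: 181419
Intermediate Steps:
O(V) = -16 (O(V) = 3*(-4) - 4 = -12 - 4 = -16)
(-473 + O(0))*(-371) = (-473 - 16)*(-371) = -489*(-371) = 181419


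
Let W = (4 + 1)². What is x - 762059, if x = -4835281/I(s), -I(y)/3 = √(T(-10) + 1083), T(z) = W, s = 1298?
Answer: -762059 + 4835281*√277/1662 ≈ -7.1364e+5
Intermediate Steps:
W = 25 (W = 5² = 25)
T(z) = 25
I(y) = -6*√277 (I(y) = -3*√(25 + 1083) = -6*√277)
x = 4835281*√277/1662 (x = -4835281*(-√277/1662) = -(-4835281)*√277/1662 = 4835281*√277/1662 ≈ 48421.)
x - 762059 = 4835281*√277/1662 - 762059 = -762059 + 4835281*√277/1662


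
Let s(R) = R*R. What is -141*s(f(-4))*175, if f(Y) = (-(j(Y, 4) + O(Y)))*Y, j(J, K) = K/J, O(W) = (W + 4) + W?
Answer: -9870000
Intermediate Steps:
O(W) = 4 + 2*W (O(W) = (4 + W) + W = 4 + 2*W)
f(Y) = Y*(-4 - 4/Y - 2*Y) (f(Y) = (-(4/Y + (4 + 2*Y)))*Y = (-(4 + 2*Y + 4/Y))*Y = (-4 - 4/Y - 2*Y)*Y = Y*(-4 - 4/Y - 2*Y))
s(R) = R**2
-141*s(f(-4))*175 = -141*(-4 - 2*(-4)*(2 - 4))**2*175 = -141*(-4 - 2*(-4)*(-2))**2*175 = -141*(-4 - 16)**2*175 = -141*(-20)**2*175 = -141*400*175 = -56400*175 = -9870000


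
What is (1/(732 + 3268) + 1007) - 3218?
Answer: -8843999/4000 ≈ -2211.0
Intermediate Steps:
(1/(732 + 3268) + 1007) - 3218 = (1/4000 + 1007) - 3218 = 4028001/4000 - 3218 = -8843999/4000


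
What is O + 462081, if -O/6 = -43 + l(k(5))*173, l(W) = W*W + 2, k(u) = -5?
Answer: 434313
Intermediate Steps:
l(W) = 2 + W² (l(W) = W² + 2 = 2 + W²)
O = -27768 (O = -6*(-43 + (2 + (-5)²)*173) = -6*(-43 + (2 + 25)*173) = -6*(-43 + 27*173) = -6*(-43 + 4671) = -6*4628 = -27768)
O + 462081 = -27768 + 462081 = 434313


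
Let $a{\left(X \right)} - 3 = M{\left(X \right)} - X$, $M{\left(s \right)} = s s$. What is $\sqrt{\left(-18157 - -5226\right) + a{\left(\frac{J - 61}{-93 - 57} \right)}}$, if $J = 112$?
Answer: $\frac{i \sqrt{32318861}}{50} \approx 113.7 i$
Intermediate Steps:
$M{\left(s \right)} = s^{2}$
$a{\left(X \right)} = 3 + X^{2} - X$ ($a{\left(X \right)} = 3 + \left(X^{2} - X\right) = 3 + X^{2} - X$)
$\sqrt{\left(-18157 - -5226\right) + a{\left(\frac{J - 61}{-93 - 57} \right)}} = \sqrt{\left(-18157 - -5226\right) + \left(3 + \left(\frac{112 - 61}{-93 - 57}\right)^{2} - \frac{112 - 61}{-93 - 57}\right)} = \sqrt{\left(-18157 + 5226\right) + \left(3 + \left(\frac{51}{-150}\right)^{2} - \frac{51}{-150}\right)} = \sqrt{-12931 + \left(3 + \left(51 \left(- \frac{1}{150}\right)\right)^{2} - 51 \left(- \frac{1}{150}\right)\right)} = \sqrt{-12931 + \left(3 + \left(- \frac{17}{50}\right)^{2} - - \frac{17}{50}\right)} = \sqrt{-12931 + \left(3 + \frac{289}{2500} + \frac{17}{50}\right)} = \sqrt{-12931 + \frac{8639}{2500}} = \sqrt{- \frac{32318861}{2500}} = \frac{i \sqrt{32318861}}{50}$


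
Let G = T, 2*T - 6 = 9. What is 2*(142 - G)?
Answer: 269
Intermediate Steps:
T = 15/2 (T = 3 + (½)*9 = 3 + 9/2 = 15/2 ≈ 7.5000)
G = 15/2 ≈ 7.5000
2*(142 - G) = 2*(142 - 1*15/2) = 2*(142 - 15/2) = 2*(269/2) = 269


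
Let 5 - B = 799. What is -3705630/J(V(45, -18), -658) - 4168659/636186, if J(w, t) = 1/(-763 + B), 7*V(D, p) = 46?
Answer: 1223526890816867/212062 ≈ 5.7697e+9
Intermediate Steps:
B = -794 (B = 5 - 1*799 = 5 - 799 = -794)
V(D, p) = 46/7 (V(D, p) = (⅐)*46 = 46/7)
J(w, t) = -1/1557 (J(w, t) = 1/(-763 - 794) = 1/(-1557) = -1/1557)
-3705630/J(V(45, -18), -658) - 4168659/636186 = -3705630/(-1/1557) - 4168659/636186 = -3705630*(-1557) - 4168659*1/636186 = 5769665910 - 1389553/212062 = 1223526890816867/212062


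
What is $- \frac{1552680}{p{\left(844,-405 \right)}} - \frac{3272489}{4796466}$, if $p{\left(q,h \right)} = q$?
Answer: $- \frac{1862534702399}{1012054326} \approx -1840.3$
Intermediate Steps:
$- \frac{1552680}{p{\left(844,-405 \right)}} - \frac{3272489}{4796466} = - \frac{1552680}{844} - \frac{3272489}{4796466} = \left(-1552680\right) \frac{1}{844} - \frac{3272489}{4796466} = - \frac{388170}{211} - \frac{3272489}{4796466} = - \frac{1862534702399}{1012054326}$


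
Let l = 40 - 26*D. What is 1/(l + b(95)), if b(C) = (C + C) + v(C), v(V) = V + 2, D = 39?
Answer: -1/687 ≈ -0.0014556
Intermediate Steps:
v(V) = 2 + V
l = -974 (l = 40 - 26*39 = 40 - 1014 = -974)
b(C) = 2 + 3*C (b(C) = (C + C) + (2 + C) = 2*C + (2 + C) = 2 + 3*C)
1/(l + b(95)) = 1/(-974 + (2 + 3*95)) = 1/(-974 + (2 + 285)) = 1/(-974 + 287) = 1/(-687) = -1/687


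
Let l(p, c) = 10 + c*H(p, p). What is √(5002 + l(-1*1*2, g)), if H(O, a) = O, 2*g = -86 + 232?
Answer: √4866 ≈ 69.757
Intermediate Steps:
g = 73 (g = (-86 + 232)/2 = (½)*146 = 73)
l(p, c) = 10 + c*p
√(5002 + l(-1*1*2, g)) = √(5002 + (10 + 73*(-1*1*2))) = √(5002 + (10 + 73*(-1*2))) = √(5002 + (10 + 73*(-2))) = √(5002 + (10 - 146)) = √(5002 - 136) = √4866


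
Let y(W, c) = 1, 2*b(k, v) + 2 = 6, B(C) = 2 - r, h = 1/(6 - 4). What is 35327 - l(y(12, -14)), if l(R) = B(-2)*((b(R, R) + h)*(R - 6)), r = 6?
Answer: 35277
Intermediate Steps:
h = 1/2 ≈ 0.50000
B(C) = -4 (B(C) = 2 - 1*6 = 2 - 6 = -4)
b(k, v) = 2 (b(k, v) = -1 + (1/2)*6 = -1 + 3 = 2)
l(R) = 60 - 10*R (l(R) = -4*(2 + 1/2)*(R - 6) = -10*(-6 + R) = -4*(-15 + 5*R/2) = 60 - 10*R)
35327 - l(y(12, -14)) = 35327 - (60 - 10*1) = 35327 - (60 - 10) = 35327 - 1*50 = 35327 - 50 = 35277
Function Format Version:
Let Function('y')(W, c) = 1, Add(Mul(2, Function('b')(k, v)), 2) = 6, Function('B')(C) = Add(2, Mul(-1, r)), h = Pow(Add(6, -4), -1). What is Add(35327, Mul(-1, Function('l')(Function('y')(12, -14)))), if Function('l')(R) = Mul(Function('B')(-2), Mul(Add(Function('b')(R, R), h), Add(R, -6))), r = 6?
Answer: 35277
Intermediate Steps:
h = Rational(1, 2) (h = Pow(2, -1) = Rational(1, 2) ≈ 0.50000)
Function('B')(C) = -4 (Function('B')(C) = Add(2, Mul(-1, 6)) = Add(2, -6) = -4)
Function('b')(k, v) = 2 (Function('b')(k, v) = Add(-1, Mul(Rational(1, 2), 6)) = Add(-1, 3) = 2)
Function('l')(R) = Add(60, Mul(-10, R)) (Function('l')(R) = Mul(-4, Mul(Add(2, Rational(1, 2)), Add(R, -6))) = Mul(-4, Mul(Rational(5, 2), Add(-6, R))) = Mul(-4, Add(-15, Mul(Rational(5, 2), R))) = Add(60, Mul(-10, R)))
Add(35327, Mul(-1, Function('l')(Function('y')(12, -14)))) = Add(35327, Mul(-1, Add(60, Mul(-10, 1)))) = Add(35327, Mul(-1, Add(60, -10))) = Add(35327, Mul(-1, 50)) = Add(35327, -50) = 35277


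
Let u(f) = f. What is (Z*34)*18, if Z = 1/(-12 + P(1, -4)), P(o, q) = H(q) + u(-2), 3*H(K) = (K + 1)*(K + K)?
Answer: -102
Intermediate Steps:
H(K) = 2*K*(1 + K)/3 (H(K) = ((K + 1)*(K + K))/3 = ((1 + K)*(2*K))/3 = (2*K*(1 + K))/3 = 2*K*(1 + K)/3)
P(o, q) = -2 + 2*q*(1 + q)/3 (P(o, q) = 2*q*(1 + q)/3 - 2 = -2 + 2*q*(1 + q)/3)
Z = -1/6 (Z = 1/(-12 + (-2 + (2/3)*(-4)*(1 - 4))) = 1/(-12 + (-2 + (2/3)*(-4)*(-3))) = 1/(-12 + (-2 + 8)) = 1/(-12 + 6) = 1/(-6) = -1/6 ≈ -0.16667)
(Z*34)*18 = -1/6*34*18 = -17/3*18 = -102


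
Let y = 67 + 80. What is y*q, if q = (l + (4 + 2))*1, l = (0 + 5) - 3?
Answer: 1176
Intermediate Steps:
y = 147
l = 2 (l = 5 - 3 = 2)
q = 8 (q = (2 + (4 + 2))*1 = (2 + 6)*1 = 8*1 = 8)
y*q = 147*8 = 1176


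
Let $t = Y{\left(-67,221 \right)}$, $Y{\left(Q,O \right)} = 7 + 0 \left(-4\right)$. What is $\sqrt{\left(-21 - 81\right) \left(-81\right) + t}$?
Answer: $\sqrt{8269} \approx 90.934$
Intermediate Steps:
$Y{\left(Q,O \right)} = 7$ ($Y{\left(Q,O \right)} = 7 + 0 = 7$)
$t = 7$
$\sqrt{\left(-21 - 81\right) \left(-81\right) + t} = \sqrt{\left(-21 - 81\right) \left(-81\right) + 7} = \sqrt{\left(-102\right) \left(-81\right) + 7} = \sqrt{8262 + 7} = \sqrt{8269}$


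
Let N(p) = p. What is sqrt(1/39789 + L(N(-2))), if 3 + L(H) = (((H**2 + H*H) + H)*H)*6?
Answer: I*sqrt(13193033254)/13263 ≈ 8.6602*I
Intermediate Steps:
L(H) = -3 + 6*H*(H + 2*H**2) (L(H) = -3 + (((H**2 + H*H) + H)*H)*6 = -3 + (((H**2 + H**2) + H)*H)*6 = -3 + ((2*H**2 + H)*H)*6 = -3 + ((H + 2*H**2)*H)*6 = -3 + (H*(H + 2*H**2))*6 = -3 + 6*H*(H + 2*H**2))
sqrt(1/39789 + L(N(-2))) = sqrt(1/39789 + (-3 + 6*(-2)**2 + 12*(-2)**3)) = sqrt(1/39789 + (-3 + 6*4 + 12*(-8))) = sqrt(1/39789 + (-3 + 24 - 96)) = sqrt(1/39789 - 75) = sqrt(-2984174/39789) = I*sqrt(13193033254)/13263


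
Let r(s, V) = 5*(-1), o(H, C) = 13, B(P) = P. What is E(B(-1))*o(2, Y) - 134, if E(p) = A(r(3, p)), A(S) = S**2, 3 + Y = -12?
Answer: 191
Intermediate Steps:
Y = -15 (Y = -3 - 12 = -15)
r(s, V) = -5
E(p) = 25 (E(p) = (-5)**2 = 25)
E(B(-1))*o(2, Y) - 134 = 25*13 - 134 = 325 - 134 = 191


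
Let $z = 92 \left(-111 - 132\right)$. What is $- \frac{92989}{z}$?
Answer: $\frac{4043}{972} \approx 4.1595$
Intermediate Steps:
$z = -22356$ ($z = 92 \left(-243\right) = -22356$)
$- \frac{92989}{z} = - \frac{92989}{-22356} = \left(-92989\right) \left(- \frac{1}{22356}\right) = \frac{4043}{972}$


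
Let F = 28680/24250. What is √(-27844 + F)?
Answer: 4*I*√409332919/485 ≈ 166.86*I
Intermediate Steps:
F = 2868/2425 (F = 28680*(1/24250) = 2868/2425 ≈ 1.1827)
√(-27844 + F) = √(-27844 + 2868/2425) = √(-67518832/2425) = 4*I*√409332919/485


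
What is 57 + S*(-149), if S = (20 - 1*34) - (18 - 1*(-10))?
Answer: 6315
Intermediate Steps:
S = -42 (S = (20 - 34) - (18 + 10) = -14 - 1*28 = -14 - 28 = -42)
57 + S*(-149) = 57 - 42*(-149) = 57 + 6258 = 6315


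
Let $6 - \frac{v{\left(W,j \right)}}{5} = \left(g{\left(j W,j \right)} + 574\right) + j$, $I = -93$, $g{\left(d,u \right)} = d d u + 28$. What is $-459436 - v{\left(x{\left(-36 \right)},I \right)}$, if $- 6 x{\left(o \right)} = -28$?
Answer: $-88042461$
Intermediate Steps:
$g{\left(d,u \right)} = 28 + u d^{2}$ ($g{\left(d,u \right)} = d^{2} u + 28 = u d^{2} + 28 = 28 + u d^{2}$)
$x{\left(o \right)} = \frac{14}{3}$ ($x{\left(o \right)} = \left(- \frac{1}{6}\right) \left(-28\right) = \frac{14}{3}$)
$v{\left(W,j \right)} = -2980 - 5 j - 5 W^{2} j^{3}$ ($v{\left(W,j \right)} = 30 - 5 \left(\left(\left(28 + j \left(j W\right)^{2}\right) + 574\right) + j\right) = 30 - 5 \left(\left(\left(28 + j \left(W j\right)^{2}\right) + 574\right) + j\right) = 30 - 5 \left(\left(\left(28 + j W^{2} j^{2}\right) + 574\right) + j\right) = 30 - 5 \left(\left(\left(28 + W^{2} j^{3}\right) + 574\right) + j\right) = 30 - 5 \left(\left(602 + W^{2} j^{3}\right) + j\right) = 30 - 5 \left(602 + j + W^{2} j^{3}\right) = 30 - \left(3010 + 5 j + 5 W^{2} j^{3}\right) = -2980 - 5 j - 5 W^{2} j^{3}$)
$-459436 - v{\left(x{\left(-36 \right)},I \right)} = -459436 - \left(-2980 - -465 - 5 \left(\frac{14}{3}\right)^{2} \left(-93\right)^{3}\right) = -459436 - \left(-2980 + 465 - \frac{980}{9} \left(-804357\right)\right) = -459436 - \left(-2980 + 465 + 87585540\right) = -459436 - 87583025 = -88042461$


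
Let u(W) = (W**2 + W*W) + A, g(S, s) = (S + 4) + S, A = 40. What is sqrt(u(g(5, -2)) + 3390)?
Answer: 7*sqrt(78) ≈ 61.822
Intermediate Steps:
g(S, s) = 4 + 2*S (g(S, s) = (4 + S) + S = 4 + 2*S)
u(W) = 40 + 2*W**2 (u(W) = (W**2 + W*W) + 40 = (W**2 + W**2) + 40 = 2*W**2 + 40 = 40 + 2*W**2)
sqrt(u(g(5, -2)) + 3390) = sqrt((40 + 2*(4 + 2*5)**2) + 3390) = sqrt((40 + 2*(4 + 10)**2) + 3390) = sqrt((40 + 2*14**2) + 3390) = sqrt((40 + 2*196) + 3390) = sqrt((40 + 392) + 3390) = sqrt(432 + 3390) = sqrt(3822) = 7*sqrt(78)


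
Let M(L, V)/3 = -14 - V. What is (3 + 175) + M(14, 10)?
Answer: 106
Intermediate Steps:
M(L, V) = -42 - 3*V (M(L, V) = 3*(-14 - V) = -42 - 3*V)
(3 + 175) + M(14, 10) = (3 + 175) + (-42 - 3*10) = 178 + (-42 - 30) = 178 - 72 = 106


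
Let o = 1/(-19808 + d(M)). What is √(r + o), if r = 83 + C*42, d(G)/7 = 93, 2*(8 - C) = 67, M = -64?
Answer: 3*I*√40287420041/19157 ≈ 31.432*I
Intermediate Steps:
C = -51/2 (C = 8 - ½*67 = 8 - 67/2 = -51/2 ≈ -25.500)
d(G) = 651 (d(G) = 7*93 = 651)
r = -988 (r = 83 - 51/2*42 = 83 - 1071 = -988)
o = -1/19157 (o = 1/(-19808 + 651) = 1/(-19157) = -1/19157 ≈ -5.2200e-5)
√(r + o) = √(-988 - 1/19157) = √(-18927117/19157) = 3*I*√40287420041/19157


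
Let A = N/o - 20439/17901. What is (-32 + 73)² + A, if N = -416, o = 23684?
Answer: 6594421114/3925623 ≈ 1679.8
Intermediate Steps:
A = -4551149/3925623 (A = -416/23684 - 20439/17901 = -416*1/23684 - 20439*1/17901 = -104/5921 - 757/663 = -4551149/3925623 ≈ -1.1593)
(-32 + 73)² + A = (-32 + 73)² - 4551149/3925623 = 41² - 4551149/3925623 = 1681 - 4551149/3925623 = 6594421114/3925623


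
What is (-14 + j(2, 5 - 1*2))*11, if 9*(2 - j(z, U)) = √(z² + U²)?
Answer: -132 - 11*√13/9 ≈ -136.41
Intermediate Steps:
j(z, U) = 2 - √(U² + z²)/9 (j(z, U) = 2 - √(z² + U²)/9 = 2 - √(U² + z²)/9)
(-14 + j(2, 5 - 1*2))*11 = (-14 + (2 - √((5 - 1*2)² + 2²)/9))*11 = (-14 + (2 - √((5 - 2)² + 4)/9))*11 = (-14 + (2 - √(3² + 4)/9))*11 = (-14 + (2 - √(9 + 4)/9))*11 = (-14 + (2 - √13/9))*11 = (-12 - √13/9)*11 = -132 - 11*√13/9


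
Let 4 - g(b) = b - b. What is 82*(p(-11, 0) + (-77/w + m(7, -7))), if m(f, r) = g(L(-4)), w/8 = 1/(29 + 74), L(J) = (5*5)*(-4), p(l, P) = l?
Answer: -327467/4 ≈ -81867.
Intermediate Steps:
L(J) = -100 (L(J) = 25*(-4) = -100)
w = 8/103 (w = 8/(29 + 74) = 8/103 ≈ 0.077670)
g(b) = 4 (g(b) = 4 - (b - b) = 4 - 1*0 = 4 + 0 = 4)
m(f, r) = 4
82*(p(-11, 0) + (-77/w + m(7, -7))) = 82*(-11 + (-77/8/103 + 4)) = 82*(-11 + (-77*103/8 + 4)) = 82*(-11 + (-7931/8 + 4)) = 82*(-11 - 7899/8) = 82*(-7987/8) = -327467/4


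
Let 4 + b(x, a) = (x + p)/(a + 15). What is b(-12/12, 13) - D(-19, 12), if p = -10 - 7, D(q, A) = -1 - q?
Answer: -317/14 ≈ -22.643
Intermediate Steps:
p = -17
b(x, a) = -4 + (-17 + x)/(15 + a) (b(x, a) = -4 + (x - 17)/(a + 15) = -4 + (-17 + x)/(15 + a))
b(-12/12, 13) - D(-19, 12) = (-77 - 12/12 - 4*13)/(15 + 13) - (-1 - 1*(-19)) = (-77 - 12*1/12 - 52)/28 - (-1 + 19) = (-77 - 1 - 52)/28 - 1*18 = (1/28)*(-130) - 18 = -65/14 - 18 = -317/14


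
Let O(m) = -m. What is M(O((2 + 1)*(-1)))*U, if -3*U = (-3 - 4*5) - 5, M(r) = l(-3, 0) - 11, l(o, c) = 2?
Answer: -84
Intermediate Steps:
M(r) = -9 (M(r) = 2 - 11 = -9)
U = 28/3 (U = -((-3 - 4*5) - 5)/3 = -((-3 - 20) - 5)/3 = -(-23 - 5)/3 = -⅓*(-28) = 28/3 ≈ 9.3333)
M(O((2 + 1)*(-1)))*U = -9*28/3 = -84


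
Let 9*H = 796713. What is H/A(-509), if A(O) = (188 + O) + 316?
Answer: -265571/15 ≈ -17705.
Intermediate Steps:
H = 265571/3 (H = (⅑)*796713 = 265571/3 ≈ 88524.)
A(O) = 504 + O
H/A(-509) = 265571/(3*(504 - 509)) = (265571/3)/(-5) = (265571/3)*(-⅕) = -265571/15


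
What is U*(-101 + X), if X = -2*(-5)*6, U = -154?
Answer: 6314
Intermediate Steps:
X = 60 (X = 10*6 = 60)
U*(-101 + X) = -154*(-101 + 60) = -154*(-41) = 6314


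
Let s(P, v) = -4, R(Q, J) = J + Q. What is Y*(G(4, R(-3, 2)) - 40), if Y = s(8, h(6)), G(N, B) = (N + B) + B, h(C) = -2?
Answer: 152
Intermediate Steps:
G(N, B) = N + 2*B (G(N, B) = (B + N) + B = N + 2*B)
Y = -4
Y*(G(4, R(-3, 2)) - 40) = -4*((4 + 2*(2 - 3)) - 40) = -4*((4 + 2*(-1)) - 40) = -4*((4 - 2) - 40) = -4*(2 - 40) = -4*(-38) = 152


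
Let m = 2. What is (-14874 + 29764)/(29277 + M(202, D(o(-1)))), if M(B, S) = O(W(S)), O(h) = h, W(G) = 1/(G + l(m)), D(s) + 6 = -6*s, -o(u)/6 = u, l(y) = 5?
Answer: 275465/541624 ≈ 0.50859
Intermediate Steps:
o(u) = -6*u
D(s) = -6 - 6*s
W(G) = 1/(5 + G) (W(G) = 1/(G + 5) = 1/(5 + G))
M(B, S) = 1/(5 + S)
(-14874 + 29764)/(29277 + M(202, D(o(-1)))) = (-14874 + 29764)/(29277 + 1/(5 + (-6 - (-36)*(-1)))) = 14890/(29277 + 1/(5 + (-6 - 6*6))) = 14890/(29277 + 1/(5 + (-6 - 36))) = 14890/(29277 + 1/(5 - 42)) = 14890/(29277 + 1/(-37)) = 14890/(29277 - 1/37) = 14890/(1083248/37) = 14890*(37/1083248) = 275465/541624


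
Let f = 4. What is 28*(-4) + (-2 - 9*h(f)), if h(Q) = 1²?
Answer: -123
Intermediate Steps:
h(Q) = 1
28*(-4) + (-2 - 9*h(f)) = 28*(-4) + (-2 - 9*1) = -112 + (-2 - 9) = -112 - 11 = -123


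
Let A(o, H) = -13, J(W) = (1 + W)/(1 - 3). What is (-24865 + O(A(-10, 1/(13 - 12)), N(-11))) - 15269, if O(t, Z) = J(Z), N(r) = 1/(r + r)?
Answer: -1765917/44 ≈ -40135.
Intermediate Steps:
N(r) = 1/(2*r)
J(W) = -½ - W/2 (J(W) = (1 + W)/(-2) = (1 + W)*(-½) = -½ - W/2)
O(t, Z) = -½ - Z/2
(-24865 + O(A(-10, 1/(13 - 12)), N(-11))) - 15269 = (-24865 + (-½ - 1/(4*(-11)))) - 15269 = (-24865 + (-½ - (-1)/(4*11))) - 15269 = (-24865 + (-½ - ½*(-1/22))) - 15269 = (-24865 + (-½ + 1/44)) - 15269 = (-24865 - 21/44) - 15269 = -1094081/44 - 15269 = -1765917/44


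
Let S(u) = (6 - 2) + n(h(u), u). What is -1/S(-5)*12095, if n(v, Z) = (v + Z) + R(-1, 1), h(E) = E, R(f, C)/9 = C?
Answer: -12095/3 ≈ -4031.7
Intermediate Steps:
R(f, C) = 9*C
n(v, Z) = 9 + Z + v (n(v, Z) = (v + Z) + 9*1 = (Z + v) + 9 = 9 + Z + v)
S(u) = 13 + 2*u (S(u) = (6 - 2) + (9 + u + u) = 4 + (9 + 2*u) = 13 + 2*u)
-1/S(-5)*12095 = -1/(13 + 2*(-5))*12095 = -1/(13 - 10)*12095 = -1/3*12095 = -1*⅓*12095 = -⅓*12095 = -12095/3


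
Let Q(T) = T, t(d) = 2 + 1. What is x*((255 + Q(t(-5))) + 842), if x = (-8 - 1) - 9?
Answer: -19800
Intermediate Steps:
t(d) = 3
x = -18 (x = -9 - 9 = -18)
x*((255 + Q(t(-5))) + 842) = -18*((255 + 3) + 842) = -18*(258 + 842) = -18*1100 = -19800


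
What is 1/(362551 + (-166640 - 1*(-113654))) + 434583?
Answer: 134531686396/309565 ≈ 4.3458e+5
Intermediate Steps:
1/(362551 + (-166640 - 1*(-113654))) + 434583 = 1/(362551 + (-166640 + 113654)) + 434583 = 1/(362551 - 52986) + 434583 = 1/309565 + 434583 = 134531686396/309565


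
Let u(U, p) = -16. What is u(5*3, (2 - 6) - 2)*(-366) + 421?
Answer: 6277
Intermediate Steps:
u(5*3, (2 - 6) - 2)*(-366) + 421 = -16*(-366) + 421 = 5856 + 421 = 6277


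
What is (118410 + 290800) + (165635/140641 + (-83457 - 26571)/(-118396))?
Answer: 1703481646394742/4162832959 ≈ 4.0921e+5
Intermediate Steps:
(118410 + 290800) + (165635/140641 + (-83457 - 26571)/(-118396)) = 409210 + (165635*(1/140641) - 110028*(-1/118396)) = 409210 + (165635/140641 + 27507/29599) = 409210 + 8771242352/4162832959 = 1703481646394742/4162832959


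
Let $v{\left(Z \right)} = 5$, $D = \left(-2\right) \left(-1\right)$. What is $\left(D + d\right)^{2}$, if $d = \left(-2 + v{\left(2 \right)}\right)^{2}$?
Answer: $121$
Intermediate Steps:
$D = 2$
$d = 9$ ($d = \left(-2 + 5\right)^{2} = 3^{2} = 9$)
$\left(D + d\right)^{2} = \left(2 + 9\right)^{2} = 11^{2} = 121$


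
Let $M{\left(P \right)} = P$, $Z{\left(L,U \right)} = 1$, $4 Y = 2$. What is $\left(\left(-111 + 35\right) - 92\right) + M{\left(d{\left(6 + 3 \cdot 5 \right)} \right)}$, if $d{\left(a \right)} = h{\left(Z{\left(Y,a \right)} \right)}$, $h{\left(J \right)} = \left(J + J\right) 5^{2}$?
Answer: $-118$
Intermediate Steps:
$Y = \frac{1}{2}$ ($Y = \frac{1}{4} \cdot 2 = \frac{1}{2} \approx 0.5$)
$h{\left(J \right)} = 50 J$ ($h{\left(J \right)} = 2 J 25 = 50 J$)
$d{\left(a \right)} = 50$ ($d{\left(a \right)} = 50 \cdot 1 = 50$)
$\left(\left(-111 + 35\right) - 92\right) + M{\left(d{\left(6 + 3 \cdot 5 \right)} \right)} = \left(\left(-111 + 35\right) - 92\right) + 50 = \left(-76 - 92\right) + 50 = -168 + 50 = -118$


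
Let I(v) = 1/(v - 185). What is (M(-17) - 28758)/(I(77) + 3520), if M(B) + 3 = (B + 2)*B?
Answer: -3078648/380159 ≈ -8.0983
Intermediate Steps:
I(v) = 1/(-185 + v)
M(B) = -3 + B*(2 + B) (M(B) = -3 + (B + 2)*B = -3 + (2 + B)*B = -3 + B*(2 + B))
(M(-17) - 28758)/(I(77) + 3520) = ((-3 + (-17)² + 2*(-17)) - 28758)/(1/(-185 + 77) + 3520) = ((-3 + 289 - 34) - 28758)/(1/(-108) + 3520) = (252 - 28758)/(-1/108 + 3520) = -28506/380159/108 = -28506*108/380159 = -3078648/380159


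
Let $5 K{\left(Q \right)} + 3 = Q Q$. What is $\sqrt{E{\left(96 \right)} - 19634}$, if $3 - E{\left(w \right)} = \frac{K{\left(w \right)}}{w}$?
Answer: $\frac{17 i \sqrt{108790}}{40} \approx 140.18 i$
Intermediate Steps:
$K{\left(Q \right)} = - \frac{3}{5} + \frac{Q^{2}}{5}$ ($K{\left(Q \right)} = - \frac{3}{5} + \frac{Q Q}{5} = - \frac{3}{5} + \frac{Q^{2}}{5}$)
$E{\left(w \right)} = 3 - \frac{- \frac{3}{5} + \frac{w^{2}}{5}}{w}$
$\sqrt{E{\left(96 \right)} - 19634} = \sqrt{\left(3 - \frac{96}{5} + \frac{3}{5 \cdot 96}\right) - 19634} = \sqrt{\left(3 - \frac{96}{5} + \frac{3}{5} \cdot \frac{1}{96}\right) - 19634} = \sqrt{\left(3 - \frac{96}{5} + \frac{1}{160}\right) - 19634} = \sqrt{- \frac{2591}{160} - 19634} = \sqrt{- \frac{3144031}{160}} = \frac{17 i \sqrt{108790}}{40}$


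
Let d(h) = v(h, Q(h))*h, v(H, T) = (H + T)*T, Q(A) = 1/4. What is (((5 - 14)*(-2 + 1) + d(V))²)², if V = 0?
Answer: 6561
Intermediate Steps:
Q(A) = ¼
v(H, T) = T*(H + T)
d(h) = h*(1/16 + h/4) (d(h) = ((h + ¼)/4)*h = ((¼ + h)/4)*h = (1/16 + h/4)*h = h*(1/16 + h/4))
(((5 - 14)*(-2 + 1) + d(V))²)² = (((5 - 14)*(-2 + 1) + (1/16)*0*(1 + 4*0))²)² = ((-9*(-1) + (1/16)*0*(1 + 0))²)² = ((9 + (1/16)*0*1)²)² = ((9 + 0)²)² = (9²)² = 81² = 6561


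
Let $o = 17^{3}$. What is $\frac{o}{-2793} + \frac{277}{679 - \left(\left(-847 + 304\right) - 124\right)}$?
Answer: $- \frac{5839237}{3759378} \approx -1.5532$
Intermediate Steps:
$o = 4913$
$\frac{o}{-2793} + \frac{277}{679 - \left(\left(-847 + 304\right) - 124\right)} = \frac{4913}{-2793} + \frac{277}{679 - \left(\left(-847 + 304\right) - 124\right)} = 4913 \left(- \frac{1}{2793}\right) + \frac{277}{679 - \left(-543 - 124\right)} = - \frac{4913}{2793} + \frac{277}{679 - -667} = - \frac{4913}{2793} + \frac{277}{679 + 667} = - \frac{4913}{2793} + \frac{277}{1346} = - \frac{5839237}{3759378}$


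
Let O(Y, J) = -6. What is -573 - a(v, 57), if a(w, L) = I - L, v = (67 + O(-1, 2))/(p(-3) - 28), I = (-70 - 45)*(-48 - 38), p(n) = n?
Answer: -10406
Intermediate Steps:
I = 9890 (I = -115*(-86) = 9890)
v = -61/31 (v = (67 - 6)/(-3 - 28) = 61/(-31) = 61*(-1/31) = -61/31 ≈ -1.9677)
a(w, L) = 9890 - L
-573 - a(v, 57) = -573 - (9890 - 1*57) = -573 - (9890 - 57) = -573 - 1*9833 = -573 - 9833 = -10406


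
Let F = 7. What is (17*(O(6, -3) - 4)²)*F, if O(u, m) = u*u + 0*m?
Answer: 121856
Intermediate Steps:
O(u, m) = u² (O(u, m) = u² + 0 = u²)
(17*(O(6, -3) - 4)²)*F = (17*(6² - 4)²)*7 = (17*(36 - 4)²)*7 = (17*32²)*7 = (17*1024)*7 = 17408*7 = 121856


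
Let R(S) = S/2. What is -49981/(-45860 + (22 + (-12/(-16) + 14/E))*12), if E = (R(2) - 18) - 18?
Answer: 249905/227959 ≈ 1.0963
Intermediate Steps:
R(S) = S/2 (R(S) = S*(½) = S/2)
E = -35 (E = ((½)*2 - 18) - 18 = (1 - 18) - 18 = -17 - 18 = -35)
-49981/(-45860 + (22 + (-12/(-16) + 14/E))*12) = -49981/(-45860 + (22 + (-12/(-16) + 14/(-35)))*12) = -49981/(-45860 + (22 + (-12*(-1/16) + 14*(-1/35)))*12) = -49981/(-45860 + (22 + (¾ - ⅖))*12) = -49981/(-45860 + (22 + 7/20)*12) = -49981/(-45860 + (447/20)*12) = -49981/(-45860 + 1341/5) = -49981/(-227959/5) = -49981*(-5/227959) = 249905/227959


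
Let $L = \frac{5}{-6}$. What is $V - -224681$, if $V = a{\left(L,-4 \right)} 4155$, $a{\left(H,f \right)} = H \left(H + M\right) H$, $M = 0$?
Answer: $\frac{16003907}{72} \approx 2.2228 \cdot 10^{5}$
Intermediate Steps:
$L = - \frac{5}{6}$ ($L = 5 \left(- \frac{1}{6}\right) = - \frac{5}{6} \approx -0.83333$)
$a{\left(H,f \right)} = H^{3}$ ($a{\left(H,f \right)} = H \left(H + 0\right) H = H H H = H H^{2} = H^{3}$)
$V = - \frac{173125}{72}$ ($V = \left(- \frac{5}{6}\right)^{3} \cdot 4155 = \left(- \frac{125}{216}\right) 4155 = - \frac{173125}{72} \approx -2404.5$)
$V - -224681 = - \frac{173125}{72} - -224681 = - \frac{173125}{72} + 224681 = \frac{16003907}{72}$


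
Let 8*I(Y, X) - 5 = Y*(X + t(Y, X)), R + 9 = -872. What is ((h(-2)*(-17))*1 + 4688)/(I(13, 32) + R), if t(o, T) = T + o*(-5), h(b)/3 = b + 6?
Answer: -2242/441 ≈ -5.0839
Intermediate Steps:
h(b) = 18 + 3*b (h(b) = 3*(b + 6) = 3*(6 + b) = 18 + 3*b)
R = -881 (R = -9 - 872 = -881)
t(o, T) = T - 5*o
I(Y, X) = 5/8 + Y*(-5*Y + 2*X)/8 (I(Y, X) = 5/8 + (Y*(X + (X - 5*Y)))/8 = 5/8 + (Y*(-5*Y + 2*X))/8 = 5/8 + Y*(-5*Y + 2*X)/8)
((h(-2)*(-17))*1 + 4688)/(I(13, 32) + R) = (((18 + 3*(-2))*(-17))*1 + 4688)/((5/8 + (1/8)*32*13 + (1/8)*13*(32 - 5*13)) - 881) = (((18 - 6)*(-17))*1 + 4688)/((5/8 + 52 + (1/8)*13*(32 - 65)) - 881) = ((12*(-17))*1 + 4688)/((5/8 + 52 + (1/8)*13*(-33)) - 881) = (-204*1 + 4688)/((5/8 + 52 - 429/8) - 881) = (-204 + 4688)/(-1 - 881) = 4484/(-882) = 4484*(-1/882) = -2242/441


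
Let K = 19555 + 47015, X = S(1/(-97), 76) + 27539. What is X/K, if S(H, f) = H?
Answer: 1335641/3228645 ≈ 0.41368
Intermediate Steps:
X = 2671282/97 (X = 1/(-97) + 27539 = -1/97 + 27539 = 2671282/97 ≈ 27539.)
K = 66570
X/K = (2671282/97)/66570 = (2671282/97)*(1/66570) = 1335641/3228645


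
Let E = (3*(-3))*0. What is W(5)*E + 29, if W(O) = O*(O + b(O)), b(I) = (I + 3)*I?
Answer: 29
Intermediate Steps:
b(I) = I*(3 + I) (b(I) = (3 + I)*I = I*(3 + I))
W(O) = O*(O + O*(3 + O))
E = 0 (E = -9*0 = 0)
W(5)*E + 29 = (5²*(4 + 5))*0 + 29 = (25*9)*0 + 29 = 225*0 + 29 = 0 + 29 = 29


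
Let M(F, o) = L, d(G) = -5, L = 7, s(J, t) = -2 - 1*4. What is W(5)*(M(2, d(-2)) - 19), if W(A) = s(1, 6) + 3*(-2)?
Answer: 144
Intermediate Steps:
s(J, t) = -6 (s(J, t) = -2 - 4 = -6)
W(A) = -12 (W(A) = -6 + 3*(-2) = -6 - 6 = -12)
M(F, o) = 7
W(5)*(M(2, d(-2)) - 19) = -12*(7 - 19) = -12*(-12) = 144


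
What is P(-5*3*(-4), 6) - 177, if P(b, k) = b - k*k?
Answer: -153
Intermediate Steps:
P(b, k) = b - k²
P(-5*3*(-4), 6) - 177 = (-5*3*(-4) - 1*6²) - 177 = (-15*(-4) - 1*36) - 177 = (60 - 36) - 177 = 24 - 177 = -153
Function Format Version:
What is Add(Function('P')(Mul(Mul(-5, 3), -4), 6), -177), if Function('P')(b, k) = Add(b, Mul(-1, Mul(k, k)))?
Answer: -153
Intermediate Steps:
Function('P')(b, k) = Add(b, Mul(-1, Pow(k, 2)))
Add(Function('P')(Mul(Mul(-5, 3), -4), 6), -177) = Add(Add(Mul(Mul(-5, 3), -4), Mul(-1, Pow(6, 2))), -177) = Add(Add(Mul(-15, -4), Mul(-1, 36)), -177) = Add(Add(60, -36), -177) = Add(24, -177) = -153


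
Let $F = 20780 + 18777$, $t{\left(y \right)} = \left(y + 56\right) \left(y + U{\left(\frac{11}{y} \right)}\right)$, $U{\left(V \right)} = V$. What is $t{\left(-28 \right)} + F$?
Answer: $38762$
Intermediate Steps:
$t{\left(y \right)} = \left(56 + y\right) \left(y + \frac{11}{y}\right)$ ($t{\left(y \right)} = \left(y + 56\right) \left(y + \frac{11}{y}\right) = \left(56 + y\right) \left(y + \frac{11}{y}\right)$)
$F = 39557$
$t{\left(-28 \right)} + F = \left(11 + \left(-28\right)^{2} + 56 \left(-28\right) + \frac{616}{-28}\right) + 39557 = \left(11 + 784 - 1568 + 616 \left(- \frac{1}{28}\right)\right) + 39557 = \left(11 + 784 - 1568 - 22\right) + 39557 = -795 + 39557 = 38762$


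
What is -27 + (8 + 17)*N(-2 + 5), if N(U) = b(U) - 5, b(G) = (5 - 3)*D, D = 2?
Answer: -52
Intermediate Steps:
b(G) = 4 (b(G) = (5 - 3)*2 = 2*2 = 4)
N(U) = -1 (N(U) = 4 - 5 = -1)
-27 + (8 + 17)*N(-2 + 5) = -27 + (8 + 17)*(-1) = -27 + 25*(-1) = -27 - 25 = -52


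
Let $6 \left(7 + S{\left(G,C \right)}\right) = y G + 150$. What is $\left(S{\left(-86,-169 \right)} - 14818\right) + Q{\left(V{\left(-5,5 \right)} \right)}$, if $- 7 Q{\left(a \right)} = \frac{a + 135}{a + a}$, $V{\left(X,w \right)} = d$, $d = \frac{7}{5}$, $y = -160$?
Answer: $- \frac{1839503}{147} \approx -12514.0$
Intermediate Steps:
$d = \frac{7}{5}$ ($d = 7 \cdot \frac{1}{5} = \frac{7}{5} \approx 1.4$)
$V{\left(X,w \right)} = \frac{7}{5}$
$Q{\left(a \right)} = - \frac{135 + a}{14 a}$ ($Q{\left(a \right)} = - \frac{\left(a + 135\right) \frac{1}{a + a}}{7} = - \frac{\left(135 + a\right) \frac{1}{2 a}}{7} = - \frac{\frac{1}{2} \frac{1}{a} \left(135 + a\right)}{7} = - \frac{135 + a}{14 a}$)
$S{\left(G,C \right)} = 18 - \frac{80 G}{3}$ ($S{\left(G,C \right)} = -7 + \frac{- 160 G + 150}{6} = -7 + \frac{150 - 160 G}{6} = -7 - \left(-25 + \frac{80 G}{3}\right) = 18 - \frac{80 G}{3}$)
$\left(S{\left(-86,-169 \right)} - 14818\right) + Q{\left(V{\left(-5,5 \right)} \right)} = \left(\left(18 - - \frac{6880}{3}\right) - 14818\right) + \frac{-135 - \frac{7}{5}}{14 \cdot \frac{7}{5}} = \left(\left(18 + \frac{6880}{3}\right) - 14818\right) + \frac{1}{14} \cdot \frac{5}{7} \left(-135 - \frac{7}{5}\right) = \left(\frac{6934}{3} - 14818\right) + \frac{1}{14} \cdot \frac{5}{7} \left(- \frac{682}{5}\right) = - \frac{37520}{3} - \frac{341}{49} = - \frac{1839503}{147}$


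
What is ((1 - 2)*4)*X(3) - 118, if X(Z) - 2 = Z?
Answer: -138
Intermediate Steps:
X(Z) = 2 + Z
((1 - 2)*4)*X(3) - 118 = ((1 - 2)*4)*(2 + 3) - 118 = -1*4*5 - 118 = -4*5 - 118 = -20 - 118 = -138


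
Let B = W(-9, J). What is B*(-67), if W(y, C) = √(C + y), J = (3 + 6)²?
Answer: -402*√2 ≈ -568.51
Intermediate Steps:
J = 81 (J = 9² = 81)
B = 6*√2 (B = √(81 - 9) = √72 = 6*√2 ≈ 8.4853)
B*(-67) = (6*√2)*(-67) = -402*√2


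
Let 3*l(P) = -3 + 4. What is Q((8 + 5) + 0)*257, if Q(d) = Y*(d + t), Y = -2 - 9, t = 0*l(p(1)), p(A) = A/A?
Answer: -36751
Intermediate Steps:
p(A) = 1
l(P) = ⅓ (l(P) = (-3 + 4)/3 = (⅓)*1 = ⅓)
t = 0 (t = 0*(⅓) = 0)
Y = -11
Q(d) = -11*d (Q(d) = -11*(d + 0) = -11*d)
Q((8 + 5) + 0)*257 = -11*((8 + 5) + 0)*257 = -11*(13 + 0)*257 = -11*13*257 = -143*257 = -36751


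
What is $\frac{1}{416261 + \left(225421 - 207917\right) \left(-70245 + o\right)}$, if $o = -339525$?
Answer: $- \frac{1}{7172197819} \approx -1.3943 \cdot 10^{-10}$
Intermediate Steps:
$\frac{1}{416261 + \left(225421 - 207917\right) \left(-70245 + o\right)} = \frac{1}{416261 + \left(225421 - 207917\right) \left(-70245 - 339525\right)} = \frac{1}{416261 + 17504 \left(-409770\right)} = \frac{1}{416261 - 7172614080} = \frac{1}{-7172197819} = - \frac{1}{7172197819}$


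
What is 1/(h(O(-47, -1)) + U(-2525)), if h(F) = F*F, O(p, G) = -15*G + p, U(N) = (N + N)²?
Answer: 1/25503524 ≈ 3.9210e-8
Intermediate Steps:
U(N) = 4*N² (U(N) = (2*N)² = 4*N²)
O(p, G) = p - 15*G
h(F) = F²
1/(h(O(-47, -1)) + U(-2525)) = 1/((-47 - 15*(-1))² + 4*(-2525)²) = 1/((-47 + 15)² + 4*6375625) = 1/((-32)² + 25502500) = 1/(1024 + 25502500) = 1/25503524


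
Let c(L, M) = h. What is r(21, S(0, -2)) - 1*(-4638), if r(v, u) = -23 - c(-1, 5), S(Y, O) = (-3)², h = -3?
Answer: 4618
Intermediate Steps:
c(L, M) = -3
S(Y, O) = 9
r(v, u) = -20 (r(v, u) = -23 - 1*(-3) = -23 + 3 = -20)
r(21, S(0, -2)) - 1*(-4638) = -20 - 1*(-4638) = -20 + 4638 = 4618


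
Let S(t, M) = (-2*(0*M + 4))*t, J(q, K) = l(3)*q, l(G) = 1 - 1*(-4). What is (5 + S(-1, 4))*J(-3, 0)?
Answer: -195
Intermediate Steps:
l(G) = 5 (l(G) = 1 + 4 = 5)
J(q, K) = 5*q
S(t, M) = -8*t (S(t, M) = (-2*(0 + 4))*t = (-2*4)*t = -8*t)
(5 + S(-1, 4))*J(-3, 0) = (5 - 8*(-1))*(5*(-3)) = (5 + 8)*(-15) = 13*(-15) = -195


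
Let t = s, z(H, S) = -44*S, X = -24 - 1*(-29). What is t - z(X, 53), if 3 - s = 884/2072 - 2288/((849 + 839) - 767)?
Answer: 1114958773/477078 ≈ 2337.1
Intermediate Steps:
X = 5 (X = -24 + 29 = 5)
s = 2412877/477078 (s = 3 - (884/2072 - 2288/((849 + 839) - 767)) = 3 - (884*(1/2072) - 2288/(1688 - 767)) = 3 - (221/518 - 2288/921) = 3 - 1*(-981643/477078) = 3 + 981643/477078 = 2412877/477078 ≈ 5.0576)
t = 2412877/477078 ≈ 5.0576
t - z(X, 53) = 2412877/477078 - (-44)*53 = 2412877/477078 - 1*(-2332) = 2412877/477078 + 2332 = 1114958773/477078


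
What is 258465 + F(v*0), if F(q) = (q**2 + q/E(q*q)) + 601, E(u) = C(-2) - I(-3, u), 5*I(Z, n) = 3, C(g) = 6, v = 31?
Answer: 259066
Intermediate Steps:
I(Z, n) = 3/5 (I(Z, n) = (1/5)*3 = 3/5)
E(u) = 27/5 (E(u) = 6 - 1*3/5 = 6 - 3/5 = 27/5)
F(q) = 601 + q**2 + 5*q/27 (F(q) = (q**2 + q/(27/5)) + 601 = (q**2 + 5*q/27) + 601 = 601 + q**2 + 5*q/27)
258465 + F(v*0) = 258465 + (601 + (31*0)**2 + 5*(31*0)/27) = 258465 + (601 + 0**2 + (5/27)*0) = 258465 + (601 + 0 + 0) = 258465 + 601 = 259066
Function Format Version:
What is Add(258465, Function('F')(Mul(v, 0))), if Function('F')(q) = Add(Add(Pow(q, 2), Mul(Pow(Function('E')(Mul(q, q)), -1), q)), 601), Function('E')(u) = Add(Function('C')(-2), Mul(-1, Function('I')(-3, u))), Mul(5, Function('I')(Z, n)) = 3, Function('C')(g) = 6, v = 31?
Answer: 259066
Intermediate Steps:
Function('I')(Z, n) = Rational(3, 5) (Function('I')(Z, n) = Mul(Rational(1, 5), 3) = Rational(3, 5))
Function('E')(u) = Rational(27, 5) (Function('E')(u) = Add(6, Mul(-1, Rational(3, 5))) = Add(6, Rational(-3, 5)) = Rational(27, 5))
Function('F')(q) = Add(601, Pow(q, 2), Mul(Rational(5, 27), q)) (Function('F')(q) = Add(Add(Pow(q, 2), Mul(Pow(Rational(27, 5), -1), q)), 601) = Add(Add(Pow(q, 2), Mul(Rational(5, 27), q)), 601) = Add(601, Pow(q, 2), Mul(Rational(5, 27), q)))
Add(258465, Function('F')(Mul(v, 0))) = Add(258465, Add(601, Pow(Mul(31, 0), 2), Mul(Rational(5, 27), Mul(31, 0)))) = Add(258465, Add(601, Pow(0, 2), Mul(Rational(5, 27), 0))) = Add(258465, Add(601, 0, 0)) = Add(258465, 601) = 259066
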